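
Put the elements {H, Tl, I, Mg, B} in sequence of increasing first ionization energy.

Tl < Mg < B < I < H

H is in period 1, group 1; B is in period 2, group 13; Mg is in period 3, group 2; I is in period 5, group 17; Tl is in period 6, group 13.
First ionization energy rises across a period (greater Z_eff holds electrons more tightly) and falls down a group (valence electrons are farther from the nucleus).
Here both period and group differ, so the two effects have to be weighed against each other.
Mg > Tl: the two effects oppose for this pair; the down-group effect wins (738 vs 589 kJ/mol).
B > Mg: both effects reinforce here, so B is clearly the higher of the two.
I > B: the two effects oppose for this pair; the across-period effect wins (1008 vs 801 kJ/mol).
H > I: the two effects oppose for this pair; the down-group effect wins (1312 vs 1008 kJ/mol).
For reference (kJ/mol): H 1312, B 801, Mg 738, I 1008, Tl 589.
So from lowest to highest: Tl < Mg < B < I < H.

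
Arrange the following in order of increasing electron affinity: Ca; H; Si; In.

Ca < In < H < Si

H is in period 1, group 1; Si is in period 3, group 14; Ca is in period 4, group 2; In is in period 5, group 13.
EA tends to increase across a period and decrease down a group, though the pattern is less regular than for IE or radius.
These span different periods and groups, so the two trends combine.
In > Ca: the two effects oppose for this pair; the across-period effect wins (29 vs 2 kJ/mol).
H > In: period and group pull opposite ways; the down-group shift dominates (73 vs 29 kJ/mol).
Si > H: period and group pull opposite ways; the across-period shift dominates (134 vs 73 kJ/mol).
Tabulated electron affinity (kJ/mol): H 73, Si 134, Ca 2, In 29.
So from lowest to highest: Ca < In < H < Si.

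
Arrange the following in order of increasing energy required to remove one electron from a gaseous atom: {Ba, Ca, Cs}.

Cs < Ba < Ca

Ca is in period 4, group 2; Cs is in period 6, group 1; Ba is in period 6, group 2.
Across a period the outer electron is held more tightly (higher IE₁); down a group it sits in a higher shell, more shielded, and comes off more easily.
Here both period and group differ, so the two effects have to be weighed against each other.
Ba > Cs: both are in period 6; the period trend gives Ba the larger value.
Ca > Ba: they share group 2; the group trend gives Ca the larger value.
For reference (kJ/mol): Ca 590, Cs 376, Ba 503.
So from lowest to highest: Cs < Ba < Ca.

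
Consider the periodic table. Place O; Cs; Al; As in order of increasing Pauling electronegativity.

Cs < Al < As < O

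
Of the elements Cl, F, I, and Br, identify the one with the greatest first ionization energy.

F is in period 2, group 17; Cl is in period 3, group 17; Br is in period 4, group 17; I is in period 5, group 17.
Removing the outermost electron gets harder across a period and easier down a group.
All are in group 17, so first ionization energy increases up the group.
The greatest first ionization energy among these belongs to F.

F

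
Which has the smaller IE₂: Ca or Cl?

Ca

After 1 electron has been removed, what remains? Ca⁺ still has 1 valence electron; Cl⁺ still has 6 valence electrons.
All are still removing valence electrons, so compare the +1 ions as you would atoms: IE_2 generally rises across a period (higher Z_eff) and falls down a group (larger shell), subject to the usual subshell exceptions.
Valence configurations: Ca⁺ [Ar]4s¹, Cl⁺ [Ne]3s²3p⁴.
The numbers (kJ/mol): Ca 1145, Cl 2298.
Hence IE_2: Ca < Cl.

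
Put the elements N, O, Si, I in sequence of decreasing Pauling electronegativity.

N is in period 2, group 15; O is in period 2, group 16; Si is in period 3, group 14; I is in period 5, group 17.
Smaller atoms with higher effective nuclear charge are more electronegative.
Neither a single period nor a single group — weigh both effects.
I > Si: the two effects oppose for this pair; the across-period effect wins (2.66 vs 1.90).
N > I: the two effects oppose for this pair; the down-group effect wins (3.04 vs 2.66).
O > N: O lies to the right of N in period 2, so the across-period effect alone puts O higher.
Tabulated electronegativity (Pauling): N 3.04, O 3.44, Si 1.90, I 2.66.
So from highest to lowest: O > N > I > Si.

O, N, I, Si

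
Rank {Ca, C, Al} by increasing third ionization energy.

Al < C < Ca

The third ionization energy removes an electron from the +2 ion. For each element: Ca²⁺ is the bare [Ar] core; C²⁺ still has 2 valence electrons; Al²⁺ still has 1 valence electron.
Breaking into a closed-shell core is much more expensive than removing a leftover valence electron — Ca has the largest IE_3 here.
Valence configurations: C²⁺ [He]2s², Al²⁺ [Ne]3s¹.
Approximate IE_3 values (kJ/mol): Ca 4912, C 4620, Al 2745.
Hence IE_3: Al < C < Ca.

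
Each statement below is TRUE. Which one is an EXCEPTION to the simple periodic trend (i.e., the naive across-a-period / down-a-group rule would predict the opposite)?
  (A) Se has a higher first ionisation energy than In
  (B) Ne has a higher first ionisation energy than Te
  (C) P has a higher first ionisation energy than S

(C)

The general trend: first ionisation energy increases across a period and decreases down a group.
(A) Se (period 4, group 16) vs In (period 5, group 13): the stated order agrees with the simple trend.
(B) Ne (period 2, group 18) vs Te (period 5, group 16): the stated order agrees with the simple trend.
(C) P (period 3, group 15) vs S (period 3, group 16): the stated order contradicts the simple trend.
The exception is (C): S (3p⁴) ionizes more easily than half-filled P (3p³) because the paired 3p electron in S is pushed out by e⁻–e⁻ repulsion.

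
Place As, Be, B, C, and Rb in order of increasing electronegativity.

Be is in period 2, group 2; B is in period 2, group 13; C is in period 2, group 14; As is in period 4, group 15; Rb is in period 5, group 1.
Atoms toward the upper right of the periodic table pull bonding electrons most strongly.
These span different periods and groups, so the two trends combine.
Be > Rb: both effects reinforce here, so Be is clearly the higher of the two.
B > Be: both are in period 2; the period trend gives B the larger value.
As > B: period and group pull opposite ways; the across-period shift dominates (2.18 vs 2.04).
C > As: the two effects oppose for this pair; the down-group effect wins (2.55 vs 2.18).
For reference (Pauling): Be 1.57, B 2.04, C 2.55, As 2.18, Rb 0.82.
So from lowest to highest: Rb < Be < B < As < C.

Rb < Be < B < As < C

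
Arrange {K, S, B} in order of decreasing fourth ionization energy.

B > K > S

Consider each +3 ion: K³⁺ is already 2 electrons into the core; S³⁺ still has 3 valence electrons; B³⁺ is the bare [He] core.
Core electrons are held far more tightly than valence electrons, so K and B top the IE_4 order.
Approximate IE_4 values (kJ/mol): K 5877, S 4556, B 25026.
Hence IE_4: S < K < B.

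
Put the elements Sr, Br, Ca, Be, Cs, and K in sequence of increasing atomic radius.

Be < Br < Ca < Sr < K < Cs

Radius decreases left→right (rising Z_eff, same n) and increases top→bottom (higher n).
Here both period and group differ, so the two effects have to be weighed against each other.
Br > Be: period and group pull opposite ways; the down-group shift dominates (114 vs 102 pm).
Ca > Br: Ca lies to the left of Br in period 4, so the across-period effect alone puts Ca larger.
Sr > Ca: Sr sits below Ca in group 2, so the down-group effect alone puts Sr larger.
K > Sr: period and group pull opposite ways; the across-period shift dominates (196 vs 185 pm).
Cs > K: Cs sits below K in group 1, so the down-group effect alone puts Cs larger.
Approximate values (pm): Be 102, K 196, Ca 171, Br 114, Sr 185, Cs 232.
So from smallest to largest: Be < Br < Ca < Sr < K < Cs.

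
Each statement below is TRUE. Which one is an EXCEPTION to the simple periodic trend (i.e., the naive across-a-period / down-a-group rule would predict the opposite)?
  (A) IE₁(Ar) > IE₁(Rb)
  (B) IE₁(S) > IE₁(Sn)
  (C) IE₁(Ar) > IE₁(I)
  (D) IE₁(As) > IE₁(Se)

(D)

The general trend: first ionisation energy increases across a period and decreases down a group.
(A) Ar (period 3, group 18) vs Rb (period 5, group 1): the stated order agrees with the simple trend.
(B) S (period 3, group 16) vs Sn (period 5, group 14): the stated order agrees with the simple trend.
(C) Ar (period 3, group 18) vs I (period 5, group 17): the stated order agrees with the simple trend.
(D) As (period 4, group 15) vs Se (period 4, group 16): the stated order contradicts the simple trend.
The exception is (D): Se (4p⁴) ionizes more easily than half-filled As (4p³).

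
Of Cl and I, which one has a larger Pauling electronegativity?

Cl

EN rises left→right (higher Z_eff, smaller atoms) and falls top→bottom (larger, more shielded atoms).
All are in group 17, so electronegativity increases up the group.
So Cl has the larger Pauling electronegativity (Cl > I).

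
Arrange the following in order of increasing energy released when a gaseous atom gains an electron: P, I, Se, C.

P < C < Se < I

C is in period 2, group 14; P is in period 3, group 15; Se is in period 4, group 16; I is in period 5, group 17.
EA tends to increase across a period and decrease down a group, though the pattern is less regular than for IE or radius.
These sit on a diagonal, where the across-period and down-group effects partly cancel.
C > P: the two effects oppose for this pair; the down-group effect wins (122 vs 72 kJ/mol).
Se > C: the two effects oppose for this pair; the across-period effect wins (195 vs 122 kJ/mol).
I > Se: period and group pull opposite ways; the across-period shift dominates (295 vs 195 kJ/mol).
Tabulated electron affinity (kJ/mol): C 122, P 72, Se 195, I 295.
So from lowest to highest: P < C < Se < I.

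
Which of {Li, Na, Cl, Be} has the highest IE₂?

Li

The second ionization energy removes an electron from the +1 ion. For each element: Li⁺ is the bare [He] core; Na⁺ is the bare [Ne] core; Cl⁺ still has 6 valence electrons; Be⁺ still has 1 valence electron.
Breaking into a closed-shell core is much more expensive than removing a leftover valence electron — Na and Li have the largest IE_2 here.
Valence configurations: Cl⁺ [Ne]3s²3p⁴, Be⁺ [He]2s¹.
Tabulated IE_2 (kJ/mol): Li 7298, Na 4562, Cl 2298, Be 1757.
So the second ionization energies run Be < Cl < Na < Li.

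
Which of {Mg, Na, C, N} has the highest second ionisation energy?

Consider each +1 ion: Mg⁺ still has 1 valence electron; Na⁺ is the bare [Ne] core; C⁺ still has 3 valence electrons; N⁺ still has 4 valence electrons.
Pulling an electron out of a noble-gas core costs far more than removing a remaining valence electron, so Na sits at the high end of IE_2.
Valence configurations: Mg⁺ [Ne]3s¹, C⁺ [He]2s²2p¹, N⁺ [He]2s²2p².
The numbers (kJ/mol): Mg 1451, Na 4562, C 2353, N 2856.
So the second ionization energies run Mg < C < N < Na.

Na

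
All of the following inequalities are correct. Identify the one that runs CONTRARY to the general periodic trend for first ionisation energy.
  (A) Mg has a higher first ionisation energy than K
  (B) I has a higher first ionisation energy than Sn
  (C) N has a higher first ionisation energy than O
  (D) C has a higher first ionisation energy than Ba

The general trend: first ionisation energy increases across a period and decreases down a group.
(A) Mg (period 3, group 2) vs K (period 4, group 1): the stated order agrees with the simple trend.
(B) I (period 5, group 17) vs Sn (period 5, group 14): the stated order agrees with the simple trend.
(C) N (period 2, group 15) vs O (period 2, group 16): the stated order contradicts the simple trend.
(D) C (period 2, group 14) vs Ba (period 6, group 2): the stated order agrees with the simple trend.
The exception is (C): pairing an electron in O's 2p⁴ costs repulsion energy, so O ionizes more easily than half-filled N (2p³).

(C)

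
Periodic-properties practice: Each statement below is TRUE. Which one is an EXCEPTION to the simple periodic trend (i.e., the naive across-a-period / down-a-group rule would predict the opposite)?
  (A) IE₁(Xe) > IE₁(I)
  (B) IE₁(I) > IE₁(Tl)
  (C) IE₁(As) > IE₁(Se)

(C)

The general trend: first ionisation energy increases across a period and decreases down a group.
(A) Xe (period 5, group 18) vs I (period 5, group 17): the stated order agrees with the simple trend.
(B) I (period 5, group 17) vs Tl (period 6, group 13): the stated order agrees with the simple trend.
(C) As (period 4, group 15) vs Se (period 4, group 16): the stated order contradicts the simple trend.
The exception is (C): Se (4p⁴) ionizes more easily than half-filled As (4p³).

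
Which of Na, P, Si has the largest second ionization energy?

After 1 electron has been removed, what remains? Na⁺ is the bare [Ne] core; P⁺ still has 4 valence electrons; Si⁺ still has 3 valence electrons.
Pulling an electron out of a noble-gas core costs far more than removing a remaining valence electron, so Na sits at the high end of IE_2.
Valence configurations: P⁺ [Ne]3s²3p², Si⁺ [Ne]3s²3p¹.
Tabulated IE_2 (kJ/mol): Na 4562, P 1907, Si 1577.
Overall IE_2 order: Si < P < Na.

Na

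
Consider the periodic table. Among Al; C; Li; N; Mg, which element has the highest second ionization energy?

IE_2 is the cost of taking one more electron from the +1 cation: Al⁺ still has 2 valence electrons; C⁺ still has 3 valence electrons; Li⁺ is the bare [He] core; N⁺ still has 4 valence electrons; Mg⁺ still has 1 valence electron.
Breaking into a closed-shell core is much more expensive than removing a leftover valence electron — Li has the largest IE_2 here.
Valence configurations: Al⁺ [Ne]3s², C⁺ [He]2s²2p¹, N⁺ [He]2s²2p², Mg⁺ [Ne]3s¹.
Tabulated IE_2 (kJ/mol): Al 1817, C 2353, Li 7298, N 2856, Mg 1451.
Hence IE_2: Mg < Al < C < N < Li.

Li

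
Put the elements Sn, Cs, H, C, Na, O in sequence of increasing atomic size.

H < O < C < Sn < Na < Cs

Moving right in a period, electrons are added to the same shell under a stronger nuclear pull, so atoms get smaller; moving down, a new shell is opened and atoms get larger.
Here both period and group differ, so the two effects have to be weighed against each other.
O > H: period and group pull opposite ways; the down-group shift dominates (63 vs 32 pm).
C > O: C lies to the left of O in period 2, so the across-period effect alone puts C larger.
Sn > C: Sn sits below C in group 14, so the down-group effect alone puts Sn larger.
Na > Sn: the two effects oppose for this pair; the across-period effect wins (155 vs 140 pm).
Cs > Na: they share group 1; the group trend gives Cs the larger value.
For reference (pm): H 32, C 75, O 63, Na 155, Sn 140, Cs 232.
So from smallest to largest: H < O < C < Sn < Na < Cs.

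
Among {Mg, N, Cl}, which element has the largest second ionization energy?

After 1 electron has been removed, what remains? Mg⁺ still has 1 valence electron; N⁺ still has 4 valence electrons; Cl⁺ still has 6 valence electrons.
All are still removing valence electrons, so compare the +1 ions as you would atoms: IE_2 generally rises across a period (higher Z_eff) and falls down a group (larger shell), subject to the usual subshell exceptions.
Valence configurations: Mg⁺ [Ne]3s¹, N⁺ [He]2s²2p², Cl⁺ [Ne]3s²3p⁴.
Approximate IE_2 values (kJ/mol): Mg 1451, N 2856, Cl 2298.
Putting it together, IE_2: Mg < Cl < N.

N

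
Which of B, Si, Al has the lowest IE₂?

Si

IE_2 is the cost of taking one more electron from the +1 cation: B⁺ still has 2 valence electrons; Si⁺ still has 3 valence electrons; Al⁺ still has 2 valence electrons.
All are still removing valence electrons, so compare the +1 ions as you would atoms: IE_2 generally rises across a period (higher Z_eff) and falls down a group (larger shell), subject to the usual subshell exceptions.
Valence configurations: B⁺ [He]2s², Si⁺ [Ne]3s²3p¹, Al⁺ [Ne]3s².
Si⁺ loses a lone 3p electron whereas Al⁺ must break into a filled 3s² pair, so IE_2(Al) > IE_2(Si) even though Si has the higher nuclear charge.
Approximate IE_2 values (kJ/mol): B 2427, Si 1577, Al 1817.
Putting it together, IE_2: Si < Al < B.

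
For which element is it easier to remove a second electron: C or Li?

Consider each +1 ion: C⁺ still has 3 valence electrons; Li⁺ is the bare [He] core.
Core electrons are held far more tightly than valence electrons, so Li tops the IE_2 order.
Tabulated IE_2 (kJ/mol): C 2353, Li 7298.
Hence IE_2: C < Li.

C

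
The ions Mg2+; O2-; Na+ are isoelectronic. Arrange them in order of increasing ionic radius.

Mg2+, Na+, O2-

All of these have 10 electrons, so size is governed by nuclear charge alone: the more protons, the stronger the pull on the same electron cloud, and the smaller the ion.
Nuclear charges: Mg2+ (Z=12), Na+ (Z=11), O2- (Z=8).
Smallest to largest: Mg2+ < Na+ < O2-.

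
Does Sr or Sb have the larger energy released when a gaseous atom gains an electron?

Sb

Sr is in period 5, group 2; Sb is in period 5, group 15.
Atoms with high Z_eff and room in the valence shell (especially the halogens) have the most exothermic electron affinities.
All lie in period 5, so electron affinity increases left to right.
So Sb has the larger energy released when a gaseous atom gains an electron (Sb > Sr).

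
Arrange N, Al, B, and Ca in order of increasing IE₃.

After 2 electrons have been removed, what remains? N²⁺ still has 3 valence electrons; Al²⁺ still has 1 valence electron; B²⁺ still has 1 valence electron; Ca²⁺ is the bare [Ar] core.
Breaking into a closed-shell core is much more expensive than removing a leftover valence electron — Ca has the largest IE_3 here.
Valence configurations: N²⁺ [He]2s²2p¹, Al²⁺ [Ne]3s¹, B²⁺ [He]2s¹.
Approximate IE_3 values (kJ/mol): N 4578, Al 2745, B 3660, Ca 4912.
Hence IE_3: Al < B < N < Ca.

Al, B, N, Ca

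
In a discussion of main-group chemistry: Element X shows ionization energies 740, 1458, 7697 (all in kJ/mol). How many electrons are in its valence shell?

2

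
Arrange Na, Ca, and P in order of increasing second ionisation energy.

Ca < P < Na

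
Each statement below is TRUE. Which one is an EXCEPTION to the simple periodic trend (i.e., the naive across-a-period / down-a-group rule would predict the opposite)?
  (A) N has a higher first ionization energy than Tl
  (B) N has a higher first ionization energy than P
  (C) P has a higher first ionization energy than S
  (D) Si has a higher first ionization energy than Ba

(C)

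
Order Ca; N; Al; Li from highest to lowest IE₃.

Li > Ca > N > Al

The third ionization energy removes an electron from the +2 ion. For each element: Ca²⁺ is the bare [Ar] core; N²⁺ still has 3 valence electrons; Al²⁺ still has 1 valence electron; Li²⁺ is already 1 electron into the core.
Breaking into a closed-shell core is much more expensive than removing a leftover valence electron — Ca and Li have the largest IE_3 here.
Valence configurations: N²⁺ [He]2s²2p¹, Al²⁺ [Ne]3s¹.
Tabulated IE_3 (kJ/mol): Ca 4912, N 4578, Al 2745, Li 11815.
Overall IE_3 order: Al < N < Ca < Li.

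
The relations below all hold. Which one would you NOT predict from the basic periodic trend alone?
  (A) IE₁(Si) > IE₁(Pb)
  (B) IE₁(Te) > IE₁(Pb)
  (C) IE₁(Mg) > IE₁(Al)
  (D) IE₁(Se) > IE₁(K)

(C)

The general trend: first ionisation energy increases across a period and decreases down a group.
(A) Si (period 3, group 14) vs Pb (period 6, group 14): the stated order agrees with the simple trend.
(B) Te (period 5, group 16) vs Pb (period 6, group 14): the stated order agrees with the simple trend.
(C) Mg (period 3, group 2) vs Al (period 3, group 13): the stated order contradicts the simple trend.
(D) Se (period 4, group 16) vs K (period 4, group 1): the stated order agrees with the simple trend.
The exception is (C): Al's single 3p electron is easier to remove than one from Mg's filled 3s².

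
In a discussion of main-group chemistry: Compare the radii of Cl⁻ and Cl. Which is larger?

Cl⁻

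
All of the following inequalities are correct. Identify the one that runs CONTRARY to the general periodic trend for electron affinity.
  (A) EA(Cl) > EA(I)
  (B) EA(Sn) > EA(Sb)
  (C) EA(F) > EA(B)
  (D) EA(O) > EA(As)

(B)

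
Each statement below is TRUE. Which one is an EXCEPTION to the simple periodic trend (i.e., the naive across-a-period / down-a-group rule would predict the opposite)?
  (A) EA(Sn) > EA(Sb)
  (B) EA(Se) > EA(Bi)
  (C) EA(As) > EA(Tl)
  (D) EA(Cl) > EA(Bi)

The general trend: electron affinity increases across a period and decreases down a group.
(A) Sn (period 5, group 14) vs Sb (period 5, group 15): the stated order contradicts the simple trend.
(B) Se (period 4, group 16) vs Bi (period 6, group 15): the stated order agrees with the simple trend.
(C) As (period 4, group 15) vs Tl (period 6, group 13): the stated order agrees with the simple trend.
(D) Cl (period 3, group 17) vs Bi (period 6, group 15): the stated order agrees with the simple trend.
The exception is (A): adding an electron to Sb's half-filled 5p³ is unfavourable, so Sn has the more exothermic EA.

(A)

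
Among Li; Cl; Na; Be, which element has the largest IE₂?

Li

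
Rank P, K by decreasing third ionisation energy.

After 2 electrons have been removed, what remains? P²⁺ still has 3 valence electrons; K²⁺ is already 1 electron into the core.
Core electrons are held far more tightly than valence electrons, so K tops the IE_3 order.
Tabulated IE_3 (kJ/mol): P 2914, K 4420.
Overall IE_3 order: P < K.

K > P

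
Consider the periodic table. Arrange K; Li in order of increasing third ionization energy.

K < Li

The third ionization energy removes an electron from the +2 ion. For each element: K²⁺ is already 1 electron into the core; Li²⁺ is already 1 electron into the core.
All of these are removing an electron from a noble-gas core or deeper; the smaller core (lower principal quantum number) is held far more tightly, and within a period the higher nuclear charge binds the same core more tightly.
Approximate IE_3 values (kJ/mol): K 4420, Li 11815.
So the third ionization energies run K < Li.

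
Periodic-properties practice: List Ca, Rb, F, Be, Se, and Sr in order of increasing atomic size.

F < Be < Se < Ca < Sr < Rb

Be is in period 2, group 2; F is in period 2, group 17; Ca is in period 4, group 2; Se is in period 4, group 16; Rb is in period 5, group 1; Sr is in period 5, group 2.
Across a period the added protons contract the valence shell; down a group each new principal shell makes the atom larger.
Here both period and group differ, so the two effects have to be weighed against each other.
Be > F: Be lies to the left of F in period 2, so the across-period effect alone puts Be larger.
Se > Be: the two effects oppose for this pair; the down-group effect wins (116 vs 102 pm).
Ca > Se: both are in period 4; the period trend gives Ca the larger value.
Sr > Ca: Sr sits below Ca in group 2, so the down-group effect alone puts Sr larger.
Rb > Sr: Rb lies to the left of Sr in period 5, so the across-period effect alone puts Rb larger.
Approximate values (pm): Be 102, F 64, Ca 171, Se 116, Rb 210, Sr 185.
So from smallest to largest: F < Be < Se < Ca < Sr < Rb.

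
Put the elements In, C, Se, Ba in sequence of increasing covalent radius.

C < Se < In < Ba

C is in period 2, group 14; Se is in period 4, group 16; In is in period 5, group 13; Ba is in period 6, group 2.
Across a period the added protons contract the valence shell; down a group each new principal shell makes the atom larger.
Neither a single period nor a single group — weigh both effects.
Se > C: the two effects oppose for this pair; the down-group effect wins (116 vs 75 pm).
In > Se: relative to Se, both the across-period and down-group shifts push In's atomic radius up.
Ba > In: both effects reinforce here, so Ba is clearly the larger of the two.
Approximate values (pm): C 75, Se 116, In 142, Ba 196.
So from smallest to largest: C < Se < In < Ba.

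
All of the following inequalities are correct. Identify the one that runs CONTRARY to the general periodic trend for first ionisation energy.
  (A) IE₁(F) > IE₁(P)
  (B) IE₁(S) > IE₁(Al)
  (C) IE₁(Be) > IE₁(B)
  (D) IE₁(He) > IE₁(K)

(C)

The general trend: first ionisation energy increases across a period and decreases down a group.
(A) F (period 2, group 17) vs P (period 3, group 15): the stated order agrees with the simple trend.
(B) S (period 3, group 16) vs Al (period 3, group 13): the stated order agrees with the simple trend.
(C) Be (period 2, group 2) vs B (period 2, group 13): the stated order contradicts the simple trend.
(D) He (period 1, group 18) vs K (period 4, group 1): the stated order agrees with the simple trend.
The exception is (C): removing B's lone 2p electron is easier than breaking Be's filled 2s².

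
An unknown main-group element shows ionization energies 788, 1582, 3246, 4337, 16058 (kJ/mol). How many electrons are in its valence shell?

Look for the largest jump between consecutive ionization energies: IE5/IE4 ≈ 3.7, far larger than any earlier ratio.
That jump marks the point where a core electron is being removed. So the atom has 4 valence electrons.

4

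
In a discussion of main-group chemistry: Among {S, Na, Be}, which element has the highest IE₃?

The third ionization energy removes an electron from the +2 ion. For each element: S²⁺ still has 4 valence electrons; Na²⁺ is already 1 electron into the core; Be²⁺ is the bare [He] core.
Pulling an electron out of a noble-gas core costs far more than removing a remaining valence electron, so Na and Be sit at the high end of IE_3.
The numbers (kJ/mol): S 3357, Na 6910, Be 14849.
Putting it together, IE_3: S < Na < Be.

Be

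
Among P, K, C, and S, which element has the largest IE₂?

IE_2 is the cost of taking one more electron from the +1 cation: P⁺ still has 4 valence electrons; K⁺ is the bare [Ar] core; C⁺ still has 3 valence electrons; S⁺ still has 5 valence electrons.
Breaking into a closed-shell core is much more expensive than removing a leftover valence electron — K has the largest IE_2 here.
Valence configurations: P⁺ [Ne]3s²3p², C⁺ [He]2s²2p¹, S⁺ [Ne]3s²3p³.
Tabulated IE_2 (kJ/mol): P 1907, K 3052, C 2353, S 2252.
Hence IE_2: P < S < C < K.

K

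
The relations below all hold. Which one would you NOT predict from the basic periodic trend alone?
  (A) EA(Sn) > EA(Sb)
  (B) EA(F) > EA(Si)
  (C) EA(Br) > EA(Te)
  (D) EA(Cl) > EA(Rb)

(A)

The general trend: electron affinity increases across a period and decreases down a group.
(A) Sn (period 5, group 14) vs Sb (period 5, group 15): the stated order contradicts the simple trend.
(B) F (period 2, group 17) vs Si (period 3, group 14): the stated order agrees with the simple trend.
(C) Br (period 4, group 17) vs Te (period 5, group 16): the stated order agrees with the simple trend.
(D) Cl (period 3, group 17) vs Rb (period 5, group 1): the stated order agrees with the simple trend.
The exception is (A): adding an electron to Sb's half-filled 5p³ is unfavourable, so Sn has the more exothermic EA.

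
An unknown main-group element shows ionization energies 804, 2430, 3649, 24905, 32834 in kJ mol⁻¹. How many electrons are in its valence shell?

3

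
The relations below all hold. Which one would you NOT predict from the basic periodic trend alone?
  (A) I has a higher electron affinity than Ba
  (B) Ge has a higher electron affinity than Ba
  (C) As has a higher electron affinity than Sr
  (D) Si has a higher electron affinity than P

(D)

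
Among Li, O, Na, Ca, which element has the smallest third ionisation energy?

The third ionization energy removes an electron from the +2 ion. For each element: Li²⁺ is already 1 electron into the core; O²⁺ still has 4 valence electrons; Na²⁺ is already 1 electron into the core; Ca²⁺ is the bare [Ar] core.
Usually core removal costs more than valence removal, but here the competition is close: a tightly held n=2 valence electron can cost more to remove than an n=3 core electron, so the actual values have to decide it.
The numbers (kJ/mol): Li 11815, O 5300, Na 6910, Ca 4912.
Overall IE_3 order: Ca < O < Na < Li.

Ca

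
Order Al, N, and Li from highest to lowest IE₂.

IE_2 is the cost of taking one more electron from the +1 cation: Al⁺ still has 2 valence electrons; N⁺ still has 4 valence electrons; Li⁺ is the bare [He] core.
Pulling an electron out of a noble-gas core costs far more than removing a remaining valence electron, so Li sits at the high end of IE_2.
Valence configurations: Al⁺ [Ne]3s², N⁺ [He]2s²2p².
Approximate IE_2 values (kJ/mol): Al 1817, N 2856, Li 7298.
Overall IE_2 order: Al < N < Li.

Li > N > Al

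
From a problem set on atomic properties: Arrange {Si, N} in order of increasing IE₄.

Si, N

IE_4 is the cost of taking one more electron from the +3 cation: Si³⁺ still has 1 valence electron; N³⁺ still has 2 valence electrons.
All are still removing valence electrons, so compare the +3 ions as you would atoms: IE_4 generally rises across a period (higher Z_eff) and falls down a group (larger shell), subject to the usual subshell exceptions.
Valence configurations: Si³⁺ [Ne]3s¹, N³⁺ [He]2s².
Tabulated IE_4 (kJ/mol): Si 4356, N 7475.
So the fourth ionization energies run Si < N.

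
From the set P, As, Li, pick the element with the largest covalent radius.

Li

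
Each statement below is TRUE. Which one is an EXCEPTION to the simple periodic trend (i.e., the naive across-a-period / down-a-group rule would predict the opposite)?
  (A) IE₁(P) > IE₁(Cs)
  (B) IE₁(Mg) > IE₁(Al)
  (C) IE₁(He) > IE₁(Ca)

The general trend: first ionisation energy increases across a period and decreases down a group.
(A) P (period 3, group 15) vs Cs (period 6, group 1): the stated order agrees with the simple trend.
(B) Mg (period 3, group 2) vs Al (period 3, group 13): the stated order contradicts the simple trend.
(C) He (period 1, group 18) vs Ca (period 4, group 2): the stated order agrees with the simple trend.
The exception is (B): Al's single 3p electron is easier to remove than one from Mg's filled 3s².

(B)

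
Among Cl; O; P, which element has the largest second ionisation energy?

O

Consider each +1 ion: Cl⁺ still has 6 valence electrons; O⁺ still has 5 valence electrons; P⁺ still has 4 valence electrons.
All are still removing valence electrons, so compare the +1 ions as you would atoms: IE_2 generally rises across a period (higher Z_eff) and falls down a group (larger shell), subject to the usual subshell exceptions.
Valence configurations: Cl⁺ [Ne]3s²3p⁴, O⁺ [He]2s²2p³, P⁺ [Ne]3s²3p².
Approximate IE_2 values (kJ/mol): Cl 2298, O 3388, P 1907.
Putting it together, IE_2: P < Cl < O.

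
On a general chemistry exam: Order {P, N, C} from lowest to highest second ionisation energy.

P < C < N

Consider each +1 ion: P⁺ still has 4 valence electrons; N⁺ still has 4 valence electrons; C⁺ still has 3 valence electrons.
All are still removing valence electrons, so compare the +1 ions as you would atoms: IE_2 generally rises across a period (higher Z_eff) and falls down a group (larger shell), subject to the usual subshell exceptions.
Valence configurations: P⁺ [Ne]3s²3p², N⁺ [He]2s²2p², C⁺ [He]2s²2p¹.
The numbers (kJ/mol): P 1907, N 2856, C 2353.
Overall IE_2 order: P < C < N.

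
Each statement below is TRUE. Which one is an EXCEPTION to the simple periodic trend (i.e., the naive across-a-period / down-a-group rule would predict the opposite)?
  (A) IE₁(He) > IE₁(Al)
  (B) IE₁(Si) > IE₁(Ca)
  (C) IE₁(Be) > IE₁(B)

The general trend: first ionization energy increases across a period and decreases down a group.
(A) He (period 1, group 18) vs Al (period 3, group 13): the stated order agrees with the simple trend.
(B) Si (period 3, group 14) vs Ca (period 4, group 2): the stated order agrees with the simple trend.
(C) Be (period 2, group 2) vs B (period 2, group 13): the stated order contradicts the simple trend.
The exception is (C): removing B's lone 2p electron is easier than breaking Be's filled 2s².

(C)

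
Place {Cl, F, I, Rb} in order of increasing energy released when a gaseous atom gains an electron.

Rb < I < F < Cl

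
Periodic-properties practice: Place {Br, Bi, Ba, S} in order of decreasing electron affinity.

Br > S > Bi > Ba

S is in period 3, group 16; Br is in period 4, group 17; Ba is in period 6, group 2; Bi is in period 6, group 15.
EA tends to increase across a period and decrease down a group, though the pattern is less regular than for IE or radius.
Here both period and group differ, so the two effects have to be weighed against each other.
Bi > Ba: both are in period 6; the period trend gives Bi the larger value.
S > Bi: both effects reinforce here, so S is clearly the higher of the two.
Br > S: period and group pull opposite ways; the across-period shift dominates (325 vs 200 kJ/mol).
For reference (kJ/mol): S 200, Br 325, Ba 14, Bi 91.
So from highest to lowest: Br > S > Bi > Ba.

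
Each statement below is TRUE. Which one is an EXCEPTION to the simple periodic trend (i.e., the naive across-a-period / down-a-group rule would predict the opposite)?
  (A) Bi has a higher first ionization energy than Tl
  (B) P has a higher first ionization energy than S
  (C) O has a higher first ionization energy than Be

The general trend: first ionization energy increases across a period and decreases down a group.
(A) Bi (period 6, group 15) vs Tl (period 6, group 13): the stated order agrees with the simple trend.
(B) P (period 3, group 15) vs S (period 3, group 16): the stated order contradicts the simple trend.
(C) O (period 2, group 16) vs Be (period 2, group 2): the stated order agrees with the simple trend.
The exception is (B): S (3p⁴) ionizes more easily than half-filled P (3p³) because the paired 3p electron in S is pushed out by e⁻–e⁻ repulsion.

(B)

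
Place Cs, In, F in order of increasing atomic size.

F is in period 2, group 17; In is in period 5, group 13; Cs is in period 6, group 1.
Radius decreases left→right (rising Z_eff, same n) and increases top→bottom (higher n).
Neither a single period nor a single group — weigh both effects.
In > F: both effects reinforce here, so In is clearly the larger of the two.
Cs > In: relative to In, both the across-period and down-group shifts push Cs's atomic radius up.
Approximate values (pm): F 64, In 142, Cs 232.
So from smallest to largest: F < In < Cs.

F < In < Cs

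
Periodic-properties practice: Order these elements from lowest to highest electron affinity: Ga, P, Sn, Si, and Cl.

Si is in period 3, group 14; P is in period 3, group 15; Cl is in period 3, group 17; Ga is in period 4, group 13; Sn is in period 5, group 14.
Atoms with high Z_eff and room in the valence shell (especially the halogens) have the most exothermic electron affinities.
Neither a single period nor a single group — weigh both effects.
P > Ga: relative to Ga, both the across-period and down-group shifts push P's electron affinity up.
Sn > P: this pair runs against the simple trend — see the exception note.
Si > Sn: they share group 14; the group trend gives Si the larger value.
Cl > Si: both are in period 3; the period trend gives Cl the larger value.
Note the exception: Sn has a higher electron affinity than P, contrary to the simple trend — adding an electron to P's half-filled np³ subshell costs electron-pairing energy.
Note the exception: Si has a higher electron affinity than P, contrary to the simple trend — adding an electron to P's half-filled 3p³ is unfavourable, so Si (3p²) has the more exothermic EA.
Approximate values (kJ/mol): Si 134, P 72, Cl 349, Ga 29, Sn 107.
So from lowest to highest: Ga < P < Sn < Si < Cl.

Ga, P, Sn, Si, Cl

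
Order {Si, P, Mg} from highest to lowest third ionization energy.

The third ionization energy removes an electron from the +2 ion. For each element: Si²⁺ still has 2 valence electrons; P²⁺ still has 3 valence electrons; Mg²⁺ is the bare [Ne] core.
Breaking into a closed-shell core is much more expensive than removing a leftover valence electron — Mg has the largest IE_3 here.
Valence configurations: Si²⁺ [Ne]3s², P²⁺ [Ne]3s²3p¹.
P²⁺ loses a lone 3p electron whereas Si²⁺ must break into a filled 3s² pair, so IE_3(Si) > IE_3(P) even though P has the higher nuclear charge.
Approximate IE_3 values (kJ/mol): Si 3232, P 2914, Mg 7733.
Overall IE_3 order: P < Si < Mg.

Mg > Si > P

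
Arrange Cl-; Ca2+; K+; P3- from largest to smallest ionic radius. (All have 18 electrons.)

P3-, Cl-, K+, Ca2+

All of these have 18 electrons, so size is governed by nuclear charge alone: the more protons, the stronger the pull on the same electron cloud, and the smaller the ion.
Nuclear charges: Ca2+ (Z=20), K+ (Z=19), Cl- (Z=17), P3- (Z=15).
Largest to smallest: P3- > Cl- > K+ > Ca2+.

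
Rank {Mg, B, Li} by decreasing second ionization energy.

After 1 electron has been removed, what remains? Mg⁺ still has 1 valence electron; B⁺ still has 2 valence electrons; Li⁺ is the bare [He] core.
Pulling an electron out of a noble-gas core costs far more than removing a remaining valence electron, so Li sits at the high end of IE_2.
Valence configurations: Mg⁺ [Ne]3s¹, B⁺ [He]2s².
The numbers (kJ/mol): Mg 1451, B 2427, Li 7298.
Overall IE_2 order: Mg < B < Li.

Li, B, Mg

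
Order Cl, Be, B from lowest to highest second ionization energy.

Consider each +1 ion: Cl⁺ still has 6 valence electrons; Be⁺ still has 1 valence electron; B⁺ still has 2 valence electrons.
All are still removing valence electrons, so compare the +1 ions as you would atoms: IE_2 generally rises across a period (higher Z_eff) and falls down a group (larger shell), subject to the usual subshell exceptions.
Valence configurations: Cl⁺ [Ne]3s²3p⁴, Be⁺ [He]2s¹, B⁺ [He]2s².
The numbers (kJ/mol): Cl 2298, Be 1757, B 2427.
Hence IE_2: Be < Cl < B.

Be < Cl < B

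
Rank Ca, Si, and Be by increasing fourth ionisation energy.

Si < Ca < Be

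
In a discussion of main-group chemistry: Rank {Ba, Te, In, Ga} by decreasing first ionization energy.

Ga is in period 4, group 13; In is in period 5, group 13; Te is in period 5, group 16; Ba is in period 6, group 2.
First ionization energy rises across a period (greater Z_eff holds electrons more tightly) and falls down a group (valence electrons are farther from the nucleus).
These span different periods and groups, so the two trends combine.
In > Ba: both effects reinforce here, so In is clearly the higher of the two.
Ga > In: they share group 13; the group trend gives Ga the larger value.
Te > Ga: period and group pull opposite ways; the across-period shift dominates (869 vs 579 kJ/mol).
Tabulated first ionization energy (kJ/mol): Ga 579, In 558, Te 869, Ba 503.
So from highest to lowest: Te > Ga > In > Ba.

Te > Ga > In > Ba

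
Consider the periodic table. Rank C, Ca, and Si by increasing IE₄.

Consider each +3 ion: C³⁺ still has 1 valence electron; Ca³⁺ is already 1 electron into the core; Si³⁺ still has 1 valence electron.
Pulling an electron out of a noble-gas core costs far more than removing a remaining valence electron, so Ca sits at the high end of IE_4.
Valence configurations: C³⁺ [He]2s¹, Si³⁺ [Ne]3s¹.
The numbers (kJ/mol): C 6223, Ca 6491, Si 4356.
Overall IE_4 order: Si < C < Ca.

Si < C < Ca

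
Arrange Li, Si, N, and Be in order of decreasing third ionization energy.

Be > Li > N > Si

IE_3 is the cost of taking one more electron from the +2 cation: Li²⁺ is already 1 electron into the core; Si²⁺ still has 2 valence electrons; N²⁺ still has 3 valence electrons; Be²⁺ is the bare [He] core.
Core electrons are held far more tightly than valence electrons, so Li and Be top the IE_3 order.
Valence configurations: Si²⁺ [Ne]3s², N²⁺ [He]2s²2p¹.
Tabulated IE_3 (kJ/mol): Li 11815, Si 3232, N 4578, Be 14849.
Putting it together, IE_3: Si < N < Li < Be.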